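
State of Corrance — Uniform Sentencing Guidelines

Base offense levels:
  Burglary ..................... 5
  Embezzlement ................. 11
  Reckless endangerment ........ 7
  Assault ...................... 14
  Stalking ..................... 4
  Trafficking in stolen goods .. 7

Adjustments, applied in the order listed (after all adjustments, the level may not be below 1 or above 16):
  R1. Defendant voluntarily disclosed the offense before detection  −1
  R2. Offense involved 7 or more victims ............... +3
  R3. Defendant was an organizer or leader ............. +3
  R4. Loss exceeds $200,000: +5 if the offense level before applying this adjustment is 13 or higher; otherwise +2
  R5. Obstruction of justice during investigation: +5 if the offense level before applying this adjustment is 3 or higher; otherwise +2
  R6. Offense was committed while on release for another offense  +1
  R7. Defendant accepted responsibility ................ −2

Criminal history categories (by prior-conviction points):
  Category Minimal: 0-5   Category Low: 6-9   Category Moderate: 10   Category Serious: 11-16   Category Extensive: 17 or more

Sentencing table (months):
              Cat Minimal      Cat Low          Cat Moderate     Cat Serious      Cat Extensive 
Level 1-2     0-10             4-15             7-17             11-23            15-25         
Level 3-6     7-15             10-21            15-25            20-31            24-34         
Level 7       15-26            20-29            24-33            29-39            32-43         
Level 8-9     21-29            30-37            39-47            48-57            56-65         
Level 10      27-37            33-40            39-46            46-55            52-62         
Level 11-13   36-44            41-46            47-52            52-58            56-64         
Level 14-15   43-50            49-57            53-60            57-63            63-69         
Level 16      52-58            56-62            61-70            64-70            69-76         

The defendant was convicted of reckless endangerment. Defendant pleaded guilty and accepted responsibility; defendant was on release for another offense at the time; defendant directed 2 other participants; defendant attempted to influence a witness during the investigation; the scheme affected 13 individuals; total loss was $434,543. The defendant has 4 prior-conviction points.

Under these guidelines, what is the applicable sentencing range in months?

Base offense level for reckless endangerment: 7.
R1 does not apply.
R2 applies: 7 + 3 = 10.
R3 applies: 10 + 3 = 13.
R4 applies (level before this adjustment is 13 ≥ 13, so +5): 13 + 5 = 18.
R5 applies (level before this adjustment is 18 ≥ 3, so +5): 18 + 5 = 23.
R6 applies: 23 + 1 = 24.
R7 applies: 24 − 2 = 22.
Level 22 exceeds the maximum of 16; capped at 16.
Final offense level: 16.
Criminal history: 4 prior points → Category Minimal (0-5).
Level 16 falls in the 16 band.
Grid: Level 16 × Category Minimal = 52-58 months.

52-58 months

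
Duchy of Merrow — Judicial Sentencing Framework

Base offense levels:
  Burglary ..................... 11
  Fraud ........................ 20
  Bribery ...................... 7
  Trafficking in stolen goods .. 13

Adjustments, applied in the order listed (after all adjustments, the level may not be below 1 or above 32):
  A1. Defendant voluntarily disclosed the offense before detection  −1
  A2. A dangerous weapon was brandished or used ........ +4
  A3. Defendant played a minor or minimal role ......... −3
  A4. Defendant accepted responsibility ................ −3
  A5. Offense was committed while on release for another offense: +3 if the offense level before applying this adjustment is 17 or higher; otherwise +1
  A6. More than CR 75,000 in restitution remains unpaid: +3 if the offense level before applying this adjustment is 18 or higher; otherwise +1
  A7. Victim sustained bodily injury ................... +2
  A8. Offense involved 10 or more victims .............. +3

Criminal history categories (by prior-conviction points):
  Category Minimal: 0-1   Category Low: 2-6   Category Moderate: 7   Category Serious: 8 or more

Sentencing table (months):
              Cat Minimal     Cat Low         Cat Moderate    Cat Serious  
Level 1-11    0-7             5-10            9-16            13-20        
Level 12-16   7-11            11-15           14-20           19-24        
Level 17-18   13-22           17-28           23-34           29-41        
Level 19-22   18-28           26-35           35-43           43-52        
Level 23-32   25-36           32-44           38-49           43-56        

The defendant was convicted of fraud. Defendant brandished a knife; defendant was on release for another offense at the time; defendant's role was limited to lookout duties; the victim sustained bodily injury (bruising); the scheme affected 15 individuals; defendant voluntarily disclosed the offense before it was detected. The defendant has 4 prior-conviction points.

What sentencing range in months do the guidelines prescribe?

32-44 months

Base offense level for fraud: 20.
A1 applies: 20 − 1 = 19.
A2 applies: 19 + 4 = 23.
A3 applies: 23 − 3 = 20.
A5 applies (level before this adjustment is 20 ≥ 17, so +3): 20 + 3 = 23.
A7 applies: 23 + 2 = 25.
A8 applies: 25 + 3 = 28.
Final offense level: 28.
Criminal history: 4 prior points → Category Low (2-6).
Level 28 falls in the 23-32 band.
Grid: Level 23-32 × Category Low = 32-44 months.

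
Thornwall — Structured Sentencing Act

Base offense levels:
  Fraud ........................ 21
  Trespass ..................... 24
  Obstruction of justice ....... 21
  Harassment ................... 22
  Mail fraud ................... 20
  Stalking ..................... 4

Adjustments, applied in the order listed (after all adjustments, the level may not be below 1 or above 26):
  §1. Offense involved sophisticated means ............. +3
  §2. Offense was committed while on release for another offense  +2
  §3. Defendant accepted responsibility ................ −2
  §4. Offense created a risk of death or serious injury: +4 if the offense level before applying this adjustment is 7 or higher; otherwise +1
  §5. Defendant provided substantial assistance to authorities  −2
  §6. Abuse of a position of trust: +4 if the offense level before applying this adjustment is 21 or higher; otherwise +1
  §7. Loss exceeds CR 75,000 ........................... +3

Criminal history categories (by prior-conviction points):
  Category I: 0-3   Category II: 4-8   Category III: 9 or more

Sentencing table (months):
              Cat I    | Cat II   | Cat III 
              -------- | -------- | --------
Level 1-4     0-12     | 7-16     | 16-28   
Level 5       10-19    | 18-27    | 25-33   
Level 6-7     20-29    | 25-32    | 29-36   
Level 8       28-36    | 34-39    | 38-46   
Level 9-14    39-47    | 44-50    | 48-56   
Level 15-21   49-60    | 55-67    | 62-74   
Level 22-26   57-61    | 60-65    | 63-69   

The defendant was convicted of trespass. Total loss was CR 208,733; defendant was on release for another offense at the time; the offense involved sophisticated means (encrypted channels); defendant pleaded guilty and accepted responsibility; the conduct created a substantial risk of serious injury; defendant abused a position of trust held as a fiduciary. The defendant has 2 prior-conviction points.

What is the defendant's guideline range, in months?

Base offense level for trespass: 24.
§1 applies: 24 + 3 = 27.
§2 applies: 27 + 2 = 29.
§3 applies: 29 − 2 = 27.
§4 applies (level before this adjustment is 27 ≥ 7, so +4): 27 + 4 = 31.
§6 applies (level before this adjustment is 31 ≥ 21, so +4): 31 + 4 = 35.
§7 applies: 35 + 3 = 38.
Level 38 exceeds the maximum of 26; capped at 26.
Final offense level: 26.
Criminal history: 2 prior points → Category I (0-3).
Level 26 falls in the 22-26 band.
Grid: Level 22-26 × Category I = 57-61 months.

57-61 months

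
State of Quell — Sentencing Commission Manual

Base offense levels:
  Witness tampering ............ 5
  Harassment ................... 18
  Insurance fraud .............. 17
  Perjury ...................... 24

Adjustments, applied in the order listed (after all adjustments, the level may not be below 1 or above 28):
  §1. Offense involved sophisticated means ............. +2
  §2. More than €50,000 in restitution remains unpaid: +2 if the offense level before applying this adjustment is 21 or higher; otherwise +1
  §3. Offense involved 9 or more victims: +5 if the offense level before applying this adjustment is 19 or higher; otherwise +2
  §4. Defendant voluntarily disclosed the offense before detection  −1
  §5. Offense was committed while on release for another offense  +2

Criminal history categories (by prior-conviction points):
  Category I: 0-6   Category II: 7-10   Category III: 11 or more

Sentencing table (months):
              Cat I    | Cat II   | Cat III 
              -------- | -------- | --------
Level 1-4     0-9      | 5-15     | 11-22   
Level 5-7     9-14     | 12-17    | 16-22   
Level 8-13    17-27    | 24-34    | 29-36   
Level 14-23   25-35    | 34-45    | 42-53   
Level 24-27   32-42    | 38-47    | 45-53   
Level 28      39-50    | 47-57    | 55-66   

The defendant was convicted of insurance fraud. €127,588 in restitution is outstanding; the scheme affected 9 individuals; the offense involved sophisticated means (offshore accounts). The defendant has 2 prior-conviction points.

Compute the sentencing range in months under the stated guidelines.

Base offense level for insurance fraud: 17.
§1 applies: 17 + 2 = 19.
§2 applies (level before this adjustment is 19 < 21, so +1): 19 + 1 = 20.
§3 applies (level before this adjustment is 20 ≥ 19, so +5): 20 + 5 = 25.
§4 does not apply.
§5 does not apply.
Final offense level: 25.
Criminal history: 2 prior points → Category I (0-6).
Level 25 falls in the 24-27 band.
Grid: Level 24-27 × Category I = 32-42 months.

32-42 months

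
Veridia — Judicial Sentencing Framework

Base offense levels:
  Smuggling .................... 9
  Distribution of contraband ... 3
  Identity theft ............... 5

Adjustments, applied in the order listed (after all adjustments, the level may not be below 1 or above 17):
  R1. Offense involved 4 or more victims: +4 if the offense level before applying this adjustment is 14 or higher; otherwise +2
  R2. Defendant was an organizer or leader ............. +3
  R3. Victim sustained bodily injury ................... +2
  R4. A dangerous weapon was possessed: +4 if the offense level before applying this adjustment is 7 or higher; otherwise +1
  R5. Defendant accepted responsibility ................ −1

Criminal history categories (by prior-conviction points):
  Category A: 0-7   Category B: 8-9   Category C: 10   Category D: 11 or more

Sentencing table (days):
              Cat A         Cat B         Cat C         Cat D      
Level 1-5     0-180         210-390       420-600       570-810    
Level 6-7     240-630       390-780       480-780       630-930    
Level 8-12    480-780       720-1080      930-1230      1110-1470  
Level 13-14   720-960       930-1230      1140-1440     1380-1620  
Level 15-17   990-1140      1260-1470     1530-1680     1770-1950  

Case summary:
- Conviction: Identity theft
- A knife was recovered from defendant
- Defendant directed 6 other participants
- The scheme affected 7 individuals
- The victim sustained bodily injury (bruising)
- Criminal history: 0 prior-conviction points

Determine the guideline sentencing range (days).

990-1140 days

Base offense level for identity theft: 5.
R1 applies (level before this adjustment is 5 < 14, so +2): 5 + 2 = 7.
R2 applies: 7 + 3 = 10.
R3 applies: 10 + 2 = 12.
R4 applies (level before this adjustment is 12 ≥ 7, so +4): 12 + 4 = 16.
Final offense level: 16.
Criminal history: 0 prior points → Category A (0-7).
Level 16 falls in the 15-17 band.
Grid: Level 15-17 × Category A = 990-1140 days.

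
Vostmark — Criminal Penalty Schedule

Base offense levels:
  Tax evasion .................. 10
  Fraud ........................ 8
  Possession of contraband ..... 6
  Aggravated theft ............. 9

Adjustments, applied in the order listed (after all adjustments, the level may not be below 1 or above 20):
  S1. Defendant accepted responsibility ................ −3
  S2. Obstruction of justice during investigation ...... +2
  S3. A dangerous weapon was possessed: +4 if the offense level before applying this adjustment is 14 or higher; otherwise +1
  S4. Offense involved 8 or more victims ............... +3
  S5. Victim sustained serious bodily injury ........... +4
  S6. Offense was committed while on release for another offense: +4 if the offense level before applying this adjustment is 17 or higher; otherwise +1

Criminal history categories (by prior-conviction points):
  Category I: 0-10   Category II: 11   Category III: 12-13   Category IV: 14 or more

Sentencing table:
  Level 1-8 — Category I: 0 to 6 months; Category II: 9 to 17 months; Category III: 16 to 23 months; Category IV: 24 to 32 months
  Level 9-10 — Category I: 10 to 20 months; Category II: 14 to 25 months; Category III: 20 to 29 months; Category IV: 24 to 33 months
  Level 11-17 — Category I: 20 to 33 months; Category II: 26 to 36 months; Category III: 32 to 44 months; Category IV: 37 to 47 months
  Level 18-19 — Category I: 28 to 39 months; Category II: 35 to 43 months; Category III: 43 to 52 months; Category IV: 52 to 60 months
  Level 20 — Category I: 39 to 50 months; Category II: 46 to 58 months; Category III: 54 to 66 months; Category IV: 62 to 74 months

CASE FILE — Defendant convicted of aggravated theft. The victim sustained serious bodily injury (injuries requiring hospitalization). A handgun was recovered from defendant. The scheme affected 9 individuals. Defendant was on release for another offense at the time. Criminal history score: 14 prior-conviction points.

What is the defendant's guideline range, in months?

62-74 months

Base offense level for aggravated theft: 9.
S2 does not apply.
S3 applies (level before this adjustment is 9 < 14, so +1): 9 + 1 = 10.
S4 applies: 10 + 3 = 13.
S5 applies: 13 + 4 = 17.
S6 applies (level before this adjustment is 17 ≥ 17, so +4): 17 + 4 = 21.
Level 21 exceeds the maximum of 20; capped at 20.
Final offense level: 20.
Criminal history: 14 prior points → Category IV (14+).
Level 20 falls in the 20 band.
Grid: Level 20 × Category IV = 62-74 months.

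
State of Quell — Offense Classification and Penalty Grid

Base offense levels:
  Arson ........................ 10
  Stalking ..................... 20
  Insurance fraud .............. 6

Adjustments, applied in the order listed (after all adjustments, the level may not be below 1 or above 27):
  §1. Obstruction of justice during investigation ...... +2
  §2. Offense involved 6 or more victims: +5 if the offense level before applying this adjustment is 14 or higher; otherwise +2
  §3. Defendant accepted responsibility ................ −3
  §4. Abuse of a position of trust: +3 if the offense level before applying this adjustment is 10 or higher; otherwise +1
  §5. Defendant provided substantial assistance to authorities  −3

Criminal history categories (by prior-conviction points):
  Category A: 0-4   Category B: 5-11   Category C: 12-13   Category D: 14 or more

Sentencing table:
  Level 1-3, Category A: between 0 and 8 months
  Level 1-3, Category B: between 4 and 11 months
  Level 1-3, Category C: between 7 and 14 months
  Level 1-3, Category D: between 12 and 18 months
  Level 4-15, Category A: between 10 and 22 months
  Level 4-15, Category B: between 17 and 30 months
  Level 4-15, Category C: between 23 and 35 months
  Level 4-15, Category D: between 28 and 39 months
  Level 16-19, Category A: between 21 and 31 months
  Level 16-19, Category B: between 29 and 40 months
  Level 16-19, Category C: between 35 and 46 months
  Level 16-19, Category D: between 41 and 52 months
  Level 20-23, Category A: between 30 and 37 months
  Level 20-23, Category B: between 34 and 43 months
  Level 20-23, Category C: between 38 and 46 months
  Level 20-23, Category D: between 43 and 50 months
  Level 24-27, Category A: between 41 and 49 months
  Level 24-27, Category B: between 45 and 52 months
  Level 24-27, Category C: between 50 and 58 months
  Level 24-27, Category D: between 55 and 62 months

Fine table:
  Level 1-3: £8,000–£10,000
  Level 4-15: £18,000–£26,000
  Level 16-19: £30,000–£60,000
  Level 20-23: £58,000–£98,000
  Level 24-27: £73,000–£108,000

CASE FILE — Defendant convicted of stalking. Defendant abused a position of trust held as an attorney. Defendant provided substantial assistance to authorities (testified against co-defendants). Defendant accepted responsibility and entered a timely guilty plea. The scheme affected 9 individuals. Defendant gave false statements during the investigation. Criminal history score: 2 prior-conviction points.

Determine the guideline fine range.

Base offense level for stalking: 20.
§1 applies: 20 + 2 = 22.
§2 applies (level before this adjustment is 22 ≥ 14, so +5): 22 + 5 = 27.
§3 applies: 27 − 3 = 24.
§4 applies (level before this adjustment is 24 ≥ 10, so +3): 24 + 3 = 27.
§5 applies: 27 − 3 = 24.
Final offense level: 24.
Level 24 falls in the 24-27 band.
Fine table: Level 24-27 → £73,000–£108,000.

£73,000–£108,000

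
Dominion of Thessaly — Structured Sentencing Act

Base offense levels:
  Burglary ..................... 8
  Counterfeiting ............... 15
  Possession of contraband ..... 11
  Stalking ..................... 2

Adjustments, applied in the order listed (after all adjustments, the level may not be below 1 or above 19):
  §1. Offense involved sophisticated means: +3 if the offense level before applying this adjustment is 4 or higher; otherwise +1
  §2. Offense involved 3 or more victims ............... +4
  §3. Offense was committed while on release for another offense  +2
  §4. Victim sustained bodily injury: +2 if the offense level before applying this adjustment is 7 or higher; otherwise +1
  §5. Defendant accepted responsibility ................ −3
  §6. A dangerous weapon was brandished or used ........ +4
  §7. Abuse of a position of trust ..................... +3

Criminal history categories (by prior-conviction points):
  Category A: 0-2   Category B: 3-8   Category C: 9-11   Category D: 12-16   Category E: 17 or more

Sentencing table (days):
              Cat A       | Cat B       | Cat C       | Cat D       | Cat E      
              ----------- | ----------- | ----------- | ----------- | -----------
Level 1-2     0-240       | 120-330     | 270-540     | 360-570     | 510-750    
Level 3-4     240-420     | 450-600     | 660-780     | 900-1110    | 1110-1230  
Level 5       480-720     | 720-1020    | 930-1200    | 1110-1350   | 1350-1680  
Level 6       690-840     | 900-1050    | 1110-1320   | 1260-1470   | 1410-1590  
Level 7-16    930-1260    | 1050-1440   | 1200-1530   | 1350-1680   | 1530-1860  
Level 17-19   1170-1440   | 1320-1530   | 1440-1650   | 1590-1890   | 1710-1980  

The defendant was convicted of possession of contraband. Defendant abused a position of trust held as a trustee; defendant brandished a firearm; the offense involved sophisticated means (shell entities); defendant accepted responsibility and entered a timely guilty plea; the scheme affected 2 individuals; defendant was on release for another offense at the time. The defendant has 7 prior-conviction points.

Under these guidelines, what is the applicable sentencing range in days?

Base offense level for possession of contraband: 11.
§1 applies (level before this adjustment is 11 ≥ 4, so +3): 11 + 3 = 14.
§3 applies: 14 + 2 = 16.
§4 does not apply.
§5 applies: 16 − 3 = 13.
§6 applies: 13 + 4 = 17.
§7 applies: 17 + 3 = 20.
Level 20 exceeds the maximum of 19; capped at 19.
Final offense level: 19.
Criminal history: 7 prior points → Category B (3-8).
Level 19 falls in the 17-19 band.
Grid: Level 17-19 × Category B = 1320-1530 days.

1320-1530 days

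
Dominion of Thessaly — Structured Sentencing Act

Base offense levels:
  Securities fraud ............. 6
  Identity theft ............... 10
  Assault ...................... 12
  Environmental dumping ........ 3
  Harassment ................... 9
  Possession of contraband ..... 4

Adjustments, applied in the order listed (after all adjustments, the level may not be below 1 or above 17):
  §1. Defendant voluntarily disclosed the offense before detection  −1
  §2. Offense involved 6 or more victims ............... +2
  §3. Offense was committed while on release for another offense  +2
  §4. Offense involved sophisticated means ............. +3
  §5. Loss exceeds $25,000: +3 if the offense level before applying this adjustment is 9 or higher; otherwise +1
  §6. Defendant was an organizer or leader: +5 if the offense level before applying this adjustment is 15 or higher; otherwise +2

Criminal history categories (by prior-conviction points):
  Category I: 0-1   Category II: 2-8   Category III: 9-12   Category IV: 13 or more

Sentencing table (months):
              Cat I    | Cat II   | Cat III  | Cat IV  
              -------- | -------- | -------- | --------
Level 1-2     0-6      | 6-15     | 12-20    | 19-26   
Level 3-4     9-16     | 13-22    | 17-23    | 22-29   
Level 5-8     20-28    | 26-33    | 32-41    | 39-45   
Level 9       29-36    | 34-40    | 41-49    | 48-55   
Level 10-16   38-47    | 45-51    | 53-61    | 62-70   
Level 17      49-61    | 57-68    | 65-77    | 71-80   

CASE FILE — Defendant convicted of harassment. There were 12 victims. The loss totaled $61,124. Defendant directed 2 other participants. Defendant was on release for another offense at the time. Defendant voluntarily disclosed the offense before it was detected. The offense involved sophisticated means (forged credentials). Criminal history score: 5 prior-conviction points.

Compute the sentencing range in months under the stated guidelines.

Base offense level for harassment: 9.
§1 applies: 9 − 1 = 8.
§2 applies: 8 + 2 = 10.
§3 applies: 10 + 2 = 12.
§4 applies: 12 + 3 = 15.
§5 applies (level before this adjustment is 15 ≥ 9, so +3): 15 + 3 = 18.
§6 applies (level before this adjustment is 18 ≥ 15, so +5): 18 + 5 = 23.
Level 23 exceeds the maximum of 17; capped at 17.
Final offense level: 17.
Criminal history: 5 prior points → Category II (2-8).
Level 17 falls in the 17 band.
Grid: Level 17 × Category II = 57-68 months.

57-68 months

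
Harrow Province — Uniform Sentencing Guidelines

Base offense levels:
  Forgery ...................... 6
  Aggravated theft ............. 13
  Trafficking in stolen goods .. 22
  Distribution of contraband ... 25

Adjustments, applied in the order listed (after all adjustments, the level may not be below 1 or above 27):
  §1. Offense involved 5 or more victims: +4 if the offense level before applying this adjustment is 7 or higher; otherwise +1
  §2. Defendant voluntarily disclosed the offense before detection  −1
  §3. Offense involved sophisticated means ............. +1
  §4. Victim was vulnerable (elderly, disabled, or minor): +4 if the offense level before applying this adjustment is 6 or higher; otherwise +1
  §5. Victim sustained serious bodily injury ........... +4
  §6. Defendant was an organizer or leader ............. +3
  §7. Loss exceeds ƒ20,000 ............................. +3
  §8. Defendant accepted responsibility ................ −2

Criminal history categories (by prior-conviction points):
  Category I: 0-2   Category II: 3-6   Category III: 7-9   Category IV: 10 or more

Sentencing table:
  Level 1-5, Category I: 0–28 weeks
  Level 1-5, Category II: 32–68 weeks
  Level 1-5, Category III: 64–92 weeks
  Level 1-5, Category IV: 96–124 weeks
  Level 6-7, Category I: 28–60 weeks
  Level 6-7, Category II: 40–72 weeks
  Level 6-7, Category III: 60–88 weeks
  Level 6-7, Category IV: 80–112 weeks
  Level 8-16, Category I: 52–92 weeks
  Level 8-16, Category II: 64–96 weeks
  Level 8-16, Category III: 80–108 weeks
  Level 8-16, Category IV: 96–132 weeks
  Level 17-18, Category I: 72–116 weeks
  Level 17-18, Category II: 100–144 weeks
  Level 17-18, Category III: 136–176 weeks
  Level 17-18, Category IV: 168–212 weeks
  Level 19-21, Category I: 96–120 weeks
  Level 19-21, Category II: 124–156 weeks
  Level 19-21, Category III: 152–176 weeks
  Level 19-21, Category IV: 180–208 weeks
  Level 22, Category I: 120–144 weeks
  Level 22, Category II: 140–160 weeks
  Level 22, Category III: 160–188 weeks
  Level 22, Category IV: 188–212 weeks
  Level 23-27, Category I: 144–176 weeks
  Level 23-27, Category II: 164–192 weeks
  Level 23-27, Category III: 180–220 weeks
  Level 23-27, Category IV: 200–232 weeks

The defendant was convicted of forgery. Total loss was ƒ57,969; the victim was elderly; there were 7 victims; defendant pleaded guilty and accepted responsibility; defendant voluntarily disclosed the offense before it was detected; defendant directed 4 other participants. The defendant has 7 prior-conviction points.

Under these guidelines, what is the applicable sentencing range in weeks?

Base offense level for forgery: 6.
§1 applies (level before this adjustment is 6 < 7, so +1): 6 + 1 = 7.
§2 applies: 7 − 1 = 6.
§4 applies (level before this adjustment is 6 ≥ 6, so +4): 6 + 4 = 10.
§6 applies: 10 + 3 = 13.
§7 applies: 13 + 3 = 16.
§8 applies: 16 − 2 = 14.
Final offense level: 14.
Criminal history: 7 prior points → Category III (7-9).
Level 14 falls in the 8-16 band.
Grid: Level 8-16 × Category III = 80-108 weeks.

80-108 weeks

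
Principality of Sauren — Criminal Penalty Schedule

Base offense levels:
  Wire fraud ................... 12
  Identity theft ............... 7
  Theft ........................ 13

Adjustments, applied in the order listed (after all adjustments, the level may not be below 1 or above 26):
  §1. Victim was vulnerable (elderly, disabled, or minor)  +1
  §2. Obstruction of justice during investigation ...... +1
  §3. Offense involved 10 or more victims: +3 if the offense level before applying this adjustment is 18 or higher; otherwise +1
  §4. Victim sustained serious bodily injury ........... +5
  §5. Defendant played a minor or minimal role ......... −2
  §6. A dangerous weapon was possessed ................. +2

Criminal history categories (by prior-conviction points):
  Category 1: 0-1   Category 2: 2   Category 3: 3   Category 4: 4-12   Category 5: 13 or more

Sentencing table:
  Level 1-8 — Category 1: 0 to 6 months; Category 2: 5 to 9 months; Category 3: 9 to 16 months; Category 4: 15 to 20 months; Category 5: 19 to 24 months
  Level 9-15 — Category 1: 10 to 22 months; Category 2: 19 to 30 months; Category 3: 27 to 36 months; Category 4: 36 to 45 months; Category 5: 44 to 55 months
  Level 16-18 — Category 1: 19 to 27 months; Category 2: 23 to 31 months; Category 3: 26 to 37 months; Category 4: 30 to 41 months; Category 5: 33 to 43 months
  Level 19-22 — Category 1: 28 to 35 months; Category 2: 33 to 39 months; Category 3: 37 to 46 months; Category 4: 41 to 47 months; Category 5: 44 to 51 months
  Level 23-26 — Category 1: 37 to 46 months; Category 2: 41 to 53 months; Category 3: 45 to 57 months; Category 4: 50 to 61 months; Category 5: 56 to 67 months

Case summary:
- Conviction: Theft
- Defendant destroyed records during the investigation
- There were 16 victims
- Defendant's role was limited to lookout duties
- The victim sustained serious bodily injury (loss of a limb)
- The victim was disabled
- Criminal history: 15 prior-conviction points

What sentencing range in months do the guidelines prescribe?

44-51 months

Base offense level for theft: 13.
§1 applies: 13 + 1 = 14.
§2 applies: 14 + 1 = 15.
§3 applies (level before this adjustment is 15 < 18, so +1): 15 + 1 = 16.
§4 applies: 16 + 5 = 21.
§5 applies: 21 − 2 = 19.
§6 does not apply.
Final offense level: 19.
Criminal history: 15 prior points → Category 5 (13+).
Level 19 falls in the 19-22 band.
Grid: Level 19-22 × Category 5 = 44-51 months.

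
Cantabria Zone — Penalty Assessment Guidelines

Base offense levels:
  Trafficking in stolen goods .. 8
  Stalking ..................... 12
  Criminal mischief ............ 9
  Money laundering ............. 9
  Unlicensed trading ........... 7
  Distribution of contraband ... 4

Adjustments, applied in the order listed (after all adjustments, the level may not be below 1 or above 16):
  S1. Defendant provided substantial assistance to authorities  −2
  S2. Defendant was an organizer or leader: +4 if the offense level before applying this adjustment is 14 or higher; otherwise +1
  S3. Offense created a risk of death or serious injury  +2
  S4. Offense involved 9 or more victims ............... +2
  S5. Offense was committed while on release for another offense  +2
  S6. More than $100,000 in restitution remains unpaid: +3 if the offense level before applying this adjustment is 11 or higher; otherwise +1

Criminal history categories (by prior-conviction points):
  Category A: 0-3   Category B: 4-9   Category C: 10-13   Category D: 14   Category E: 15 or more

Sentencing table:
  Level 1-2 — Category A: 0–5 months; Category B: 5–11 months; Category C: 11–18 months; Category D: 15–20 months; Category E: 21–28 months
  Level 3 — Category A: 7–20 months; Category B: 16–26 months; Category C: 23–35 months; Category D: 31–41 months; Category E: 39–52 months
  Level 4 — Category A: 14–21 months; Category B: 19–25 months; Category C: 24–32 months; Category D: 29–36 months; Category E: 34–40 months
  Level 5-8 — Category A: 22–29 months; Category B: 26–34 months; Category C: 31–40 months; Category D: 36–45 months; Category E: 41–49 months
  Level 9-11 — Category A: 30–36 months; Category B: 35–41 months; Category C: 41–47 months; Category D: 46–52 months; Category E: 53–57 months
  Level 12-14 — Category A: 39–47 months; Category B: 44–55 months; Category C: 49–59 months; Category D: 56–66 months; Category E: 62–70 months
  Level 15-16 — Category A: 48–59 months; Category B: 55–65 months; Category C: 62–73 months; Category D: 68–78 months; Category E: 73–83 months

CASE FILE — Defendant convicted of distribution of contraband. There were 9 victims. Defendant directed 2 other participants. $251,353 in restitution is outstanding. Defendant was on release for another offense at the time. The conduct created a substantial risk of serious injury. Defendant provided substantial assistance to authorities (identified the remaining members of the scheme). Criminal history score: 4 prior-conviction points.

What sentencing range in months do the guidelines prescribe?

Base offense level for distribution of contraband: 4.
S1 applies: 4 − 2 = 2.
S2 applies (level before this adjustment is 2 < 14, so +1): 2 + 1 = 3.
S3 applies: 3 + 2 = 5.
S4 applies: 5 + 2 = 7.
S5 applies: 7 + 2 = 9.
S6 applies (level before this adjustment is 9 < 11, so +1): 9 + 1 = 10.
Final offense level: 10.
Criminal history: 4 prior points → Category B (4-9).
Level 10 falls in the 9-11 band.
Grid: Level 9-11 × Category B = 35-41 months.

35-41 months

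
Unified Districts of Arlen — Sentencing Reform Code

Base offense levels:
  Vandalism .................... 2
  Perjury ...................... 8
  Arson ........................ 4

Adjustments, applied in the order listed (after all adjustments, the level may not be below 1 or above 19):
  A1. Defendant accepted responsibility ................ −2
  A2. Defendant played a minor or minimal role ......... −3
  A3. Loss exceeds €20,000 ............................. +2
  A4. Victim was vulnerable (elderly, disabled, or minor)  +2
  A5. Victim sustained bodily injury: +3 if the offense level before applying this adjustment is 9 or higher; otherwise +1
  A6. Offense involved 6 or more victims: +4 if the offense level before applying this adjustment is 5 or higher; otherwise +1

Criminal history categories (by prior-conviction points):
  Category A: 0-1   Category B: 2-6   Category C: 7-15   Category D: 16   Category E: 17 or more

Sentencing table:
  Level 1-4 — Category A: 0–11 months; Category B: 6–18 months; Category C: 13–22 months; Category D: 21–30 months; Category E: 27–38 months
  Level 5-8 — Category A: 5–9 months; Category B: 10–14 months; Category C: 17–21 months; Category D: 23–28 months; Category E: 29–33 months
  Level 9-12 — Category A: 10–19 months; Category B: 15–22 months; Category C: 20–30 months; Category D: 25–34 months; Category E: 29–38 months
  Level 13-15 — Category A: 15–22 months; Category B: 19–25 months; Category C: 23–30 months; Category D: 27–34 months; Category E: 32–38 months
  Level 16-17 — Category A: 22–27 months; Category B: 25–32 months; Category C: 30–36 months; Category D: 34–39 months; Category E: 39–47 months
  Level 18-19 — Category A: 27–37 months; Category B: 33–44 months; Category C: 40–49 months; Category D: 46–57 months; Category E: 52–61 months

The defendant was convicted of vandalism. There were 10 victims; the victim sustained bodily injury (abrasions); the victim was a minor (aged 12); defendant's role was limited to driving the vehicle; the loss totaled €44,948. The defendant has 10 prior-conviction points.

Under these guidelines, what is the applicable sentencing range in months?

Base offense level for vandalism: 2.
A1 does not apply.
A2 applies: 2 − 3 = -1.
A3 applies: -1 + 2 = 1.
A4 applies: 1 + 2 = 3.
A5 applies (level before this adjustment is 3 < 9, so +1): 3 + 1 = 4.
A6 applies (level before this adjustment is 4 < 5, so +1): 4 + 1 = 5.
Final offense level: 5.
Criminal history: 10 prior points → Category C (7-15).
Level 5 falls in the 5-8 band.
Grid: Level 5-8 × Category C = 17-21 months.

17-21 months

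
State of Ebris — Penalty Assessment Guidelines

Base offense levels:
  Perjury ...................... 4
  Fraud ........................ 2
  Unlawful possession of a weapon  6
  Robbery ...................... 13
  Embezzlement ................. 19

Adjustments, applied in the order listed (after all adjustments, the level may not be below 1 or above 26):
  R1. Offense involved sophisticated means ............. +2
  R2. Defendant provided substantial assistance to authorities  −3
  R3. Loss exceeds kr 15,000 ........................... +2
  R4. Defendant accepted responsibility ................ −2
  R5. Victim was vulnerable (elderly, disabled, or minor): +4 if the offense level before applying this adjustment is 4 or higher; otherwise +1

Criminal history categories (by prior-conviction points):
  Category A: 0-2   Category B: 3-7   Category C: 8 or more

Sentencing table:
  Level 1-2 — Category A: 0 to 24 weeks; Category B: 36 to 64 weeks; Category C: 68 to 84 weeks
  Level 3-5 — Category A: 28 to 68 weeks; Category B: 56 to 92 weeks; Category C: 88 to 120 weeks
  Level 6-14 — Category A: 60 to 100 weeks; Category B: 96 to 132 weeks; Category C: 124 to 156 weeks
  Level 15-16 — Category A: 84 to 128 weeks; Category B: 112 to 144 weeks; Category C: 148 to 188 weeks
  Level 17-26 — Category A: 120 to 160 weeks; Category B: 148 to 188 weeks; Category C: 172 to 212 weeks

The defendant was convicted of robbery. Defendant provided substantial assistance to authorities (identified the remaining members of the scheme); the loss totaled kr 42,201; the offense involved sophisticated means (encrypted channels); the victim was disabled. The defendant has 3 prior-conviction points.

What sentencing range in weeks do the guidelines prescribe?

Base offense level for robbery: 13.
R1 applies: 13 + 2 = 15.
R2 applies: 15 − 3 = 12.
R3 applies: 12 + 2 = 14.
R5 applies (level before this adjustment is 14 ≥ 4, so +4): 14 + 4 = 18.
Final offense level: 18.
Criminal history: 3 prior points → Category B (3-7).
Level 18 falls in the 17-26 band.
Grid: Level 17-26 × Category B = 148-188 weeks.

148-188 weeks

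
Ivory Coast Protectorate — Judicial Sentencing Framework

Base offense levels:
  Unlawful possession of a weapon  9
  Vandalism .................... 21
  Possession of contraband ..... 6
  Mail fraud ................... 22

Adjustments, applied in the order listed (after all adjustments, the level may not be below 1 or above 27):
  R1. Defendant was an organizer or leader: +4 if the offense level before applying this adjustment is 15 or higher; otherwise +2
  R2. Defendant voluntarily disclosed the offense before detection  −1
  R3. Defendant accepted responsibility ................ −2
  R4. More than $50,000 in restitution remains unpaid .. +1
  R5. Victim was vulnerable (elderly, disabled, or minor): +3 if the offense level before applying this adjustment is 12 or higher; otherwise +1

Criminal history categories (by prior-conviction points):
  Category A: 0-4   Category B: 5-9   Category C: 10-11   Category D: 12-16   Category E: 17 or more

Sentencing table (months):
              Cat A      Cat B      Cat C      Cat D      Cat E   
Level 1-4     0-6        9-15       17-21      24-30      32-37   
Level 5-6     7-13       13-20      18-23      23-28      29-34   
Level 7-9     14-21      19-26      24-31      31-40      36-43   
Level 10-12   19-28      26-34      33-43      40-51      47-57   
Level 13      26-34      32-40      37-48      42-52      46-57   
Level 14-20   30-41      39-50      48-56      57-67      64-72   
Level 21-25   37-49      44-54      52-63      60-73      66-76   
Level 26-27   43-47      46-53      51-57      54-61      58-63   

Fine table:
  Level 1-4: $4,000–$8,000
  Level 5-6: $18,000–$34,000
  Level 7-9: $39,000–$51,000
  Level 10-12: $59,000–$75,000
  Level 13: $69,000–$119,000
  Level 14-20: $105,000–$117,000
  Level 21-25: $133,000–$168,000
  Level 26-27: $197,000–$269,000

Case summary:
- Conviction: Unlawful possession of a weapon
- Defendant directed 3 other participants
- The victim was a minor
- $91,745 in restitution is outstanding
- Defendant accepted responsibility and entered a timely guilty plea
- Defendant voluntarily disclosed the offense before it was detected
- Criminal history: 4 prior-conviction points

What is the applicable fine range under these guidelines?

$59,000–$75,000

Base offense level for unlawful possession of a weapon: 9.
R1 applies (level before this adjustment is 9 < 15, so +2): 9 + 2 = 11.
R2 applies: 11 − 1 = 10.
R3 applies: 10 − 2 = 8.
R4 applies: 8 + 1 = 9.
R5 applies (level before this adjustment is 9 < 12, so +1): 9 + 1 = 10.
Final offense level: 10.
Level 10 falls in the 10-12 band.
Fine table: Level 10-12 → $59,000–$75,000.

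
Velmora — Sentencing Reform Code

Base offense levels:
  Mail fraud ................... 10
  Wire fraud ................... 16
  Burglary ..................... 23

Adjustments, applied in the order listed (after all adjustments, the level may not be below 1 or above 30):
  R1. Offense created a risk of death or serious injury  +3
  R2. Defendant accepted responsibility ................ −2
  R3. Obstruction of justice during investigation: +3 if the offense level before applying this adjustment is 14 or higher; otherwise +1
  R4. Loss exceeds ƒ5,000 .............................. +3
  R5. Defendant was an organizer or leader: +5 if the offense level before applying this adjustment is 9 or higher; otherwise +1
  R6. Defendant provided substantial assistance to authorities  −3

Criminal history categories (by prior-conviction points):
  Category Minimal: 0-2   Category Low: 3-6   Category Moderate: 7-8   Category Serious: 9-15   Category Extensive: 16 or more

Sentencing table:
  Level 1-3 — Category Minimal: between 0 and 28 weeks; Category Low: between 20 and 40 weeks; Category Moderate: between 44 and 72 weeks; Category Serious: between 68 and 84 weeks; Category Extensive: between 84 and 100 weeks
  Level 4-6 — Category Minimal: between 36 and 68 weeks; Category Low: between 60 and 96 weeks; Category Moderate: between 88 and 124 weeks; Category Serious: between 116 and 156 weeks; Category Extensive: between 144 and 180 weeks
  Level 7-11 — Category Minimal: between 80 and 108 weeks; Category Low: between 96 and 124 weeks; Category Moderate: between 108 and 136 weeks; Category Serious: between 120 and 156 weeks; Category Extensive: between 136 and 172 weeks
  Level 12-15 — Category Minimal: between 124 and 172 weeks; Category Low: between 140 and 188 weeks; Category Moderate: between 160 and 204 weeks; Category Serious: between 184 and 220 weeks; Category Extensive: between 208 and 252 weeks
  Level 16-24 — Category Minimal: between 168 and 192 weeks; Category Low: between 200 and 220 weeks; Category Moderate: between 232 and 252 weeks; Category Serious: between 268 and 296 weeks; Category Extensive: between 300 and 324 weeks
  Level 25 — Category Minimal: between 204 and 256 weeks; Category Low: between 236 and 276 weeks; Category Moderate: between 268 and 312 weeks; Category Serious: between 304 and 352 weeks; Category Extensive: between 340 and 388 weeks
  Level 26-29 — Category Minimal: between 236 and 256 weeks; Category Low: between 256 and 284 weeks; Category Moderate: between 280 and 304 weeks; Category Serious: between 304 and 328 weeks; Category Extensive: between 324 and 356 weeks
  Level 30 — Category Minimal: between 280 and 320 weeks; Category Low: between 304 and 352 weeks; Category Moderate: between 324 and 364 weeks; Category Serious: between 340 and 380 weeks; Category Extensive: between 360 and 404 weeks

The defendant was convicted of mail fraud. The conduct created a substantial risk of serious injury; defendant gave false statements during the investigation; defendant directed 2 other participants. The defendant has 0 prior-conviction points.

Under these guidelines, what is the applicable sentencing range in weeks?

Base offense level for mail fraud: 10.
R1 applies: 10 + 3 = 13.
R2 does not apply.
R3 applies (level before this adjustment is 13 < 14, so +1): 13 + 1 = 14.
R5 applies (level before this adjustment is 14 ≥ 9, so +5): 14 + 5 = 19.
Final offense level: 19.
Criminal history: 0 prior points → Category Minimal (0-2).
Level 19 falls in the 16-24 band.
Grid: Level 16-24 × Category Minimal = 168-192 weeks.

168-192 weeks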